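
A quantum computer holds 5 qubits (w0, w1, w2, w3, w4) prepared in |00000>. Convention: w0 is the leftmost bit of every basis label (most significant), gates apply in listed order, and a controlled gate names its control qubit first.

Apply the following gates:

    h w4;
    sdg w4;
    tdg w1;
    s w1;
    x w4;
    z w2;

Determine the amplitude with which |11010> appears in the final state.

The final state's coefficient on |11010> equals 0.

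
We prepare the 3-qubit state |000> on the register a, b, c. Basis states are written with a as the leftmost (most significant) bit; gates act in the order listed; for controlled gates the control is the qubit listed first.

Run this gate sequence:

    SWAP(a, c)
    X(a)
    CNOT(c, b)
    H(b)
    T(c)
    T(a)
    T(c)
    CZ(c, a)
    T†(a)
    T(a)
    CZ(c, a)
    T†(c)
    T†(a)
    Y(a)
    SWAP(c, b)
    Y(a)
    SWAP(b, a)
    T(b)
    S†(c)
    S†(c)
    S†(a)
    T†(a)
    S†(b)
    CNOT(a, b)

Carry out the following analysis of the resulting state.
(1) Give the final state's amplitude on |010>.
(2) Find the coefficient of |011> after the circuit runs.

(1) The final state's coefficient on |010> equals -sqrt(2)*exp(3*I*pi/4)/2. Key observation: the block from step 6 through step 13 cancels to the identity and can be dropped.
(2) |011> carries amplitude sqrt(2)*exp(3*I*pi/4)/2 in the final state.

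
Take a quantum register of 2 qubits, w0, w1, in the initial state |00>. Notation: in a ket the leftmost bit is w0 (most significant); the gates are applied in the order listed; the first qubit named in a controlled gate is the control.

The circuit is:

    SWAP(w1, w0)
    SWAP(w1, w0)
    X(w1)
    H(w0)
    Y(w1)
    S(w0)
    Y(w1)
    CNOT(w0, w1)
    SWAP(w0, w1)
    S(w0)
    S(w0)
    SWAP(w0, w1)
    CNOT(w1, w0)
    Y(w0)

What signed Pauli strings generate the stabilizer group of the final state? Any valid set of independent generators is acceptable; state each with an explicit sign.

The final state is stabilized by the group generated by +IY, +ZI; other independent generating sets are equally valid.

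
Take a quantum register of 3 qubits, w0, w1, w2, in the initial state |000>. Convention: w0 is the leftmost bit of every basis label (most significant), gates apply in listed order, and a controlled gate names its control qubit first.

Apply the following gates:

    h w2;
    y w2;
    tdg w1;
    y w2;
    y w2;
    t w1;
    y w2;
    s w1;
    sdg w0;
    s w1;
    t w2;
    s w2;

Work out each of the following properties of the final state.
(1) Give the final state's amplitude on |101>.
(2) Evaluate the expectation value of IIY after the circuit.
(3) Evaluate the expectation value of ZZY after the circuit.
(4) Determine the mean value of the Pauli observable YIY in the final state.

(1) The amplitude on |101> is 0. Key observation: the block from step 2 through step 7 cancels to the identity and can be dropped.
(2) The expectation value of IIY is sqrt(2)/2.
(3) The expectation value of ZZY is sqrt(2)/2.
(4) The observable YIY averages to 0.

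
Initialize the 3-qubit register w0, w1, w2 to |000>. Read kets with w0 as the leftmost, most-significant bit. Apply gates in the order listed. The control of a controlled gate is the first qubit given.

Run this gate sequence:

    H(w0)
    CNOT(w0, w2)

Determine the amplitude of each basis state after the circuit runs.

The final amplitudes are sqrt(2)/2 on |000>, sqrt(2)/2 on |101>, and 0 on every other basis state.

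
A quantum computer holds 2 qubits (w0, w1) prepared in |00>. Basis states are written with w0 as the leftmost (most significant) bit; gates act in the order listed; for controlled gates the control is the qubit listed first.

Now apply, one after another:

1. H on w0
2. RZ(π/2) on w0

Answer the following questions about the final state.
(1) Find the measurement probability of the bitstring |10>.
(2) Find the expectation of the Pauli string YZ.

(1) Outcome |10> occurs with probability 1/2.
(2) The expectation value of YZ is 1.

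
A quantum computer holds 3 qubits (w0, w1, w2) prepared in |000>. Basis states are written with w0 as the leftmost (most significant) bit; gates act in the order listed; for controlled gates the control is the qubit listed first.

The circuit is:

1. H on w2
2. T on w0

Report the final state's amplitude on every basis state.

The final amplitudes are sqrt(2)/2 on |000>, sqrt(2)/2 on |001>, and 0 on every other basis state.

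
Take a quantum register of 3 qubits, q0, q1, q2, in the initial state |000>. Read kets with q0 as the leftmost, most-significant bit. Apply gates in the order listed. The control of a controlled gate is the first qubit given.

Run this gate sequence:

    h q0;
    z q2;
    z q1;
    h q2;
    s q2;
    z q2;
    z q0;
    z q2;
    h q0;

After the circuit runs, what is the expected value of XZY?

The observable XZY averages to 0.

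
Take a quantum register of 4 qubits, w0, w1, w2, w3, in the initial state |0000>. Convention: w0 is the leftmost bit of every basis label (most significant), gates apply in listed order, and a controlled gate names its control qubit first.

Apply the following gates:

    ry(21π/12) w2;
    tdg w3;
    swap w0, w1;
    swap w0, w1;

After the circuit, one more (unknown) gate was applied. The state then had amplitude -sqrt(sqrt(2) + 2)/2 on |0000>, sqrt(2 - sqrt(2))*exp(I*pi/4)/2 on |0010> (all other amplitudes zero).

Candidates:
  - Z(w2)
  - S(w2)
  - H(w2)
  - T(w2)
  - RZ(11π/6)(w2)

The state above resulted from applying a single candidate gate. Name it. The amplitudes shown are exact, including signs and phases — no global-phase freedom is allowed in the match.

The unique candidate consistent with the amplitudes is T(w2).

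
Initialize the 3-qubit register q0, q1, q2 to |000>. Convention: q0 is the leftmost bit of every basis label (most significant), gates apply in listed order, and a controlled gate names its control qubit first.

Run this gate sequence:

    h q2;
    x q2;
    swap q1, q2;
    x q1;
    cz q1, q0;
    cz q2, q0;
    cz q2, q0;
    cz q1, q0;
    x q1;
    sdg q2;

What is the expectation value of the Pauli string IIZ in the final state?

The observable IIZ averages to 1. Key observation: the block from step 4 through step 9 cancels to the identity and can be dropped.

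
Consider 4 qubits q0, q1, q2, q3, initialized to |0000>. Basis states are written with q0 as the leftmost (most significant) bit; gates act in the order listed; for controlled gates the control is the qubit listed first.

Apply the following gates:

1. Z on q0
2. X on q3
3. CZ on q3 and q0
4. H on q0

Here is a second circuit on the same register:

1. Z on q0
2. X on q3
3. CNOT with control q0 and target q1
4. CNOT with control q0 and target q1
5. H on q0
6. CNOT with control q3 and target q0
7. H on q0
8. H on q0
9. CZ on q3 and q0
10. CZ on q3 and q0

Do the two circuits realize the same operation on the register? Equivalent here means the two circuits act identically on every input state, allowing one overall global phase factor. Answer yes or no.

Yes, they are equivalent — the unitaries differ by at most a global phase.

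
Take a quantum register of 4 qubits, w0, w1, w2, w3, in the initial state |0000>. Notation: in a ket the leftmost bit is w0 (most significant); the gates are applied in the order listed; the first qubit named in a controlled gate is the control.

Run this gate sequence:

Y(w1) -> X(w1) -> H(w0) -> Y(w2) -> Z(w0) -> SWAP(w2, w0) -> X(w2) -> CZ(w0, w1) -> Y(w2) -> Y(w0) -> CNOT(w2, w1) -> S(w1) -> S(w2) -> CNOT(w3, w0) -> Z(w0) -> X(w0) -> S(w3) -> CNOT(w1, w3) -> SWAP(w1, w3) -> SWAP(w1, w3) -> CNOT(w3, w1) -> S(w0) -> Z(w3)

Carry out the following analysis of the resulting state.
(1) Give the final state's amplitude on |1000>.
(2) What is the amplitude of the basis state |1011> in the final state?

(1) The final state's coefficient on |1000> equals sqrt(2)*I/2.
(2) |1011> carries amplitude sqrt(2)*I/2 in the final state.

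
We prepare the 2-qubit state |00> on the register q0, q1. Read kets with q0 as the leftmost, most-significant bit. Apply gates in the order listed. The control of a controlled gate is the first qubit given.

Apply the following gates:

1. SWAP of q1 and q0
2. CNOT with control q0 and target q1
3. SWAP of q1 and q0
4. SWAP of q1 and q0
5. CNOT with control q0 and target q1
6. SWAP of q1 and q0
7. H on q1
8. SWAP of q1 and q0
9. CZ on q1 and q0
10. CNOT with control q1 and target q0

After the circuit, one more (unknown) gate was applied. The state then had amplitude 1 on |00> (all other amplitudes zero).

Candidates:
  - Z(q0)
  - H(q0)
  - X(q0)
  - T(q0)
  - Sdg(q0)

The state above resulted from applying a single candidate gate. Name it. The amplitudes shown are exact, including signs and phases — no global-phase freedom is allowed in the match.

The applied gate was H(q0). Key observation: gates 1-6 undo each other exactly, leaving only the rest of the circuit to track.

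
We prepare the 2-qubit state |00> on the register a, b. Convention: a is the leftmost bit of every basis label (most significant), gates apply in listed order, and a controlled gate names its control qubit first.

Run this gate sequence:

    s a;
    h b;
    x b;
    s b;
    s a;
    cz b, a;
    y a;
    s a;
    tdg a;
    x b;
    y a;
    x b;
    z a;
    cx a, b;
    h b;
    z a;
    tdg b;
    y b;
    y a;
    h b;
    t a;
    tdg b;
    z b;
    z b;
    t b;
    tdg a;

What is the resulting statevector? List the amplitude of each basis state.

The final amplitudes are 0 on |00>, 0 on |01>, sqrt(2)*(1 - I - exp(I*pi/4) - exp(3*I*pi/4))/4 on |10>, sqrt(2)*(1 - I + sqrt(2)*I)/4 on |11>. Key observation: steps 21-26 multiply out to the identity, so the circuit reduces to the remaining gates.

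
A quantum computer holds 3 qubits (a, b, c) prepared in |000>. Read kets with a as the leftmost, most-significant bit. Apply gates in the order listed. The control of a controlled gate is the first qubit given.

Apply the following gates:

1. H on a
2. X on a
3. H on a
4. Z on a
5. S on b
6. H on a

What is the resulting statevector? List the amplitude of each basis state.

The final amplitudes are sqrt(2)/2 on |000>, sqrt(2)/2 on |100>, and 0 on every other basis state. Key observation: gates 1-4 undo each other exactly, leaving only the rest of the circuit to track.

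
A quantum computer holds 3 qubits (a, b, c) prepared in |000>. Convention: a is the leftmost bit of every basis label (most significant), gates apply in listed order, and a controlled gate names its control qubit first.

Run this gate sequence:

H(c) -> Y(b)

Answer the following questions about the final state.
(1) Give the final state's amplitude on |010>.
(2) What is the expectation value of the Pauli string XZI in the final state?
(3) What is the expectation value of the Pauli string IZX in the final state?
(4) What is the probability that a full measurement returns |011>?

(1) |010> carries amplitude sqrt(2)*I/2 in the final state.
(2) The expectation value of XZI is 0.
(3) In the final state, IZX has expectation -1.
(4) The probability of measuring |011> is 1/2.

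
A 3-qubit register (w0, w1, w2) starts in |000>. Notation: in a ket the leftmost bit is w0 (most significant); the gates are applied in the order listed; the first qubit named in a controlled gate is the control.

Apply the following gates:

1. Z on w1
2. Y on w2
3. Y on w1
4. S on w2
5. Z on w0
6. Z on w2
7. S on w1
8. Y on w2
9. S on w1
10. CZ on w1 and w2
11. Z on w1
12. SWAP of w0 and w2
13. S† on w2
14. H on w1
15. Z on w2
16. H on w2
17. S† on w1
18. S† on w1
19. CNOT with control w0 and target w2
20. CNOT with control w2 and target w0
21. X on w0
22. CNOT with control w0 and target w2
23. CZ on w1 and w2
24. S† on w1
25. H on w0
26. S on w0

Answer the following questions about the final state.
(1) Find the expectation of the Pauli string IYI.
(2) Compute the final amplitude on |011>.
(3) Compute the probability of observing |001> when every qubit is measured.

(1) In the final state, IYI has expectation 1.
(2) The final state's coefficient on |011> equals sqrt(2)*I/2.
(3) The probability of measuring |001> is 1/2.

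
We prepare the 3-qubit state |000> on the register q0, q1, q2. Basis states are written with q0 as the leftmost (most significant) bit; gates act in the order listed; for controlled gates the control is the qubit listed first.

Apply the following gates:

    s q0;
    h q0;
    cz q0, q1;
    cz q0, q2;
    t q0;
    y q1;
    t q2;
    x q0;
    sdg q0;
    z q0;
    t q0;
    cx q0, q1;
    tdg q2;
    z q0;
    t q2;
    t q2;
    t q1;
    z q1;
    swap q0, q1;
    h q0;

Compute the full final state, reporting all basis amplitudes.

After the circuit, the state carries amplitude 1/2 on |000>, 0 on |001>, exp(I*pi/4)/2 on |010>, 0 on |011>, -1/2 on |100>, 0 on |101>, exp(I*pi/4)/2 on |110>, 0 on |111>.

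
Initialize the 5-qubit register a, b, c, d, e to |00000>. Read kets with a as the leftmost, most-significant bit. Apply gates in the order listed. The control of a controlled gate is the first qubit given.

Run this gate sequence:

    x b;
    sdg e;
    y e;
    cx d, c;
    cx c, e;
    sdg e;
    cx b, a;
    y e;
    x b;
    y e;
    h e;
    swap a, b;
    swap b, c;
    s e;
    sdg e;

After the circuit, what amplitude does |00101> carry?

|00101> carries amplitude -sqrt(2)/2 in the final state. Key observation: the block from step 14 through step 15 cancels to the identity and can be dropped.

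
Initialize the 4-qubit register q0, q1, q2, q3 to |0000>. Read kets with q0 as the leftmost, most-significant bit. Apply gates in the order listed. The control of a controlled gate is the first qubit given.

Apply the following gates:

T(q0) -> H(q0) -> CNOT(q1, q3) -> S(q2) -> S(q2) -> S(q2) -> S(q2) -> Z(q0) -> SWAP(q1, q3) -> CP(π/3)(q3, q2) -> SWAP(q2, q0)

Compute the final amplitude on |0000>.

The amplitude on |0000> is sqrt(2)/2. Key observation: the block from step 4 through step 7 cancels to the identity and can be dropped.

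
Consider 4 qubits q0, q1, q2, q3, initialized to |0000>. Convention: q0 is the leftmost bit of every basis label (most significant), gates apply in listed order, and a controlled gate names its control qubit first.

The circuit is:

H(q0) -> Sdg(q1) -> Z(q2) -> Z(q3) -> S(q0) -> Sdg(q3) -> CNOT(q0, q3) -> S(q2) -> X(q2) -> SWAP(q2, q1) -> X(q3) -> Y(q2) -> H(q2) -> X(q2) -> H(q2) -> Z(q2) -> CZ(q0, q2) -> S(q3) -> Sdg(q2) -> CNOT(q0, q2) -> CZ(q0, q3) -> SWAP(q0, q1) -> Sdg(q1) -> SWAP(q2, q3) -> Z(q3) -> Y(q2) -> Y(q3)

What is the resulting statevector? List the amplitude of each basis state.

After the circuit, the state carries amplitude sqrt(2)*I/2 on |1000>, sqrt(2)/2 on |1111>, and 0 on every other basis state. Key observation: the block from step 13 through step 16 cancels to the identity and can be dropped.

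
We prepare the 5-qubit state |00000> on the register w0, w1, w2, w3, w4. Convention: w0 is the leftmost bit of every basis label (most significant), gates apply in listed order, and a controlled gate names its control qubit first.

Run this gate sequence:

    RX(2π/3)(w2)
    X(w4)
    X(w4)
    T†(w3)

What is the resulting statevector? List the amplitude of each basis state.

After the circuit, the state carries amplitude 1/2 on |00000>, -sqrt(3)*I/2 on |00100>, and 0 on every other basis state. Key observation: steps 2-3 multiply out to the identity, so the circuit reduces to the remaining gates.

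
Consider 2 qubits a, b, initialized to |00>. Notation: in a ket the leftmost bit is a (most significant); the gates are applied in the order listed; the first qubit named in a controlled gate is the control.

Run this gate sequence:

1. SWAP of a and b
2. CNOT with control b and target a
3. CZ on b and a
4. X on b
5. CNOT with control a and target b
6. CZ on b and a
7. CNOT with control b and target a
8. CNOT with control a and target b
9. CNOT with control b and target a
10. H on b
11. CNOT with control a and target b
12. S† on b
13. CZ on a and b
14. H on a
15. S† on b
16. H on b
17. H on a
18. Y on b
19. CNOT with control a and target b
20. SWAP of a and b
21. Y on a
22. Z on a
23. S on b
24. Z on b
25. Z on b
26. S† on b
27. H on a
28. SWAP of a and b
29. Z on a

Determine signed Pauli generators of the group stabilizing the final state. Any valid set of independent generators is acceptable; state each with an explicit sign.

One valid set of independent stabilizer generators is -IX, -ZI (any independent generating set of the same group is equally correct).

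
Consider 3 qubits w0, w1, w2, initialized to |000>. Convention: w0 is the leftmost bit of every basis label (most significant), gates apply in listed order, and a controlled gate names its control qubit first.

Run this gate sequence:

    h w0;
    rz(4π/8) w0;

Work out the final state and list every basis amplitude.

After the circuit, the state carries amplitude -sqrt(2)*exp(3*I*pi/4)/2 on |000>, sqrt(2)*exp(I*pi/4)/2 on |100>, and 0 on every other basis state.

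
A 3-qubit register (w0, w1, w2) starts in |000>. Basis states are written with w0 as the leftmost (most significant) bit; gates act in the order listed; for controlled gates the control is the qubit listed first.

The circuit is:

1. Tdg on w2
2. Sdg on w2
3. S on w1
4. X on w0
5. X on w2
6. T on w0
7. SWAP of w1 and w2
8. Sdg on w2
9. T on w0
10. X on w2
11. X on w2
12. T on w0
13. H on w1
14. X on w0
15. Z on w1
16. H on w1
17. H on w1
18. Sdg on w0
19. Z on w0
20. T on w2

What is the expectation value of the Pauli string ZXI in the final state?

The expectation value of ZXI is 1.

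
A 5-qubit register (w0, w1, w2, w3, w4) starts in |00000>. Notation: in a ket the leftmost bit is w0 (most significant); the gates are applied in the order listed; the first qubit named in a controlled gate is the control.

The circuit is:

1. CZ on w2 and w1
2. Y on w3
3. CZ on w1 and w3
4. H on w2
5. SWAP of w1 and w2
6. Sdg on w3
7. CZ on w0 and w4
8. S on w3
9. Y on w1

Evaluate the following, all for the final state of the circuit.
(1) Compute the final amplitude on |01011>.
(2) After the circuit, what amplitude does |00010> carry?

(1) The amplitude on |01011> is 0.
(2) |00010> carries amplitude sqrt(2)/2 in the final state.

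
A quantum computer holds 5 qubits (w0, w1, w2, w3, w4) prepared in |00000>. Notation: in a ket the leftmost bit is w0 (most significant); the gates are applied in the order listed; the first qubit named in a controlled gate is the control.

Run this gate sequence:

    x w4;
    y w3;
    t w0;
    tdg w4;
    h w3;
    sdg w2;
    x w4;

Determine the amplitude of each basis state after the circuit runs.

The resulting statevector has amplitude sqrt(2)*exp(I*pi/4)/2 on |00000>, -sqrt(2)*exp(I*pi/4)/2 on |00010>, and 0 on every other basis state.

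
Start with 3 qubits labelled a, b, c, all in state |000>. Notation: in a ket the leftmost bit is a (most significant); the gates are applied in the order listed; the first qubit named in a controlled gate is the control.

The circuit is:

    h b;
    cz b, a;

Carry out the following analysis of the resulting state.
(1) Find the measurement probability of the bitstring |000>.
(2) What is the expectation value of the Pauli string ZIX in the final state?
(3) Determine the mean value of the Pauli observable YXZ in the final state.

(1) A full measurement returns |000> with probability 1/2.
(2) In the final state, ZIX has expectation 0.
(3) The expectation value of YXZ is 0.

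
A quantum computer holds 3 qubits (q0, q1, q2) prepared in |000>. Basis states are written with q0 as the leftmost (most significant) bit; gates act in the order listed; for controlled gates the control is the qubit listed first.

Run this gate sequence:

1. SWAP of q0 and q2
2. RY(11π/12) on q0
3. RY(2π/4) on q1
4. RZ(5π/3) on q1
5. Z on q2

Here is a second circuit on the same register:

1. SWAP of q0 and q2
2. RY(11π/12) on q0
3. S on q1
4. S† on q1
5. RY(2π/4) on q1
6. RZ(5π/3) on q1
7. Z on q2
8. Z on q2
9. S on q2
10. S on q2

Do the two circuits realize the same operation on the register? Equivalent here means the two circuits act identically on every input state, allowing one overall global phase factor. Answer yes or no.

Yes — the two circuits implement the same unitary up to a global phase.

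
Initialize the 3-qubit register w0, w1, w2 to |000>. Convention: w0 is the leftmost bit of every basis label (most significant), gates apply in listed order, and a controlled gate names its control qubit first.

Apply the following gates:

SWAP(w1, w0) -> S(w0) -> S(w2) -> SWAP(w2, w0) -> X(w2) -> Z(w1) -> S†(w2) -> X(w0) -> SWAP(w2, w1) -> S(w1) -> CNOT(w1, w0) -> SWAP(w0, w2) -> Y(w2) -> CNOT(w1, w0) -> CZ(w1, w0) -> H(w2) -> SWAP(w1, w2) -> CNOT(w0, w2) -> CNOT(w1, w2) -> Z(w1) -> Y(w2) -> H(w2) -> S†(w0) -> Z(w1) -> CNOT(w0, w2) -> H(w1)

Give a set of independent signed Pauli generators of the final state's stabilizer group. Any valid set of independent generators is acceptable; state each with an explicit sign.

The stabilizer group can be generated by -IXX, -ZII, -IZZ, among other valid generating sets.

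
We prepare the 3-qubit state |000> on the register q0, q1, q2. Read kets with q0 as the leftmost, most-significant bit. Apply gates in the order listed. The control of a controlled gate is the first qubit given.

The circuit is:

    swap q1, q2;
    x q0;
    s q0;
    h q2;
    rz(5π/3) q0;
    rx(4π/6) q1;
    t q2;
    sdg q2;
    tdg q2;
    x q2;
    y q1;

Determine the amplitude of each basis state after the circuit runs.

The final amplitudes are 0 on |000>, 0 on |001>, 0 on |010>, 0 on |011>, -sqrt(6)*exp(5*I*pi/6)/4 on |100>, sqrt(6)*exp(I*pi/3)/4 on |101>, -sqrt(2)*exp(I*pi/3)/4 on |110>, -sqrt(2)*exp(5*I*pi/6)/4 on |111>.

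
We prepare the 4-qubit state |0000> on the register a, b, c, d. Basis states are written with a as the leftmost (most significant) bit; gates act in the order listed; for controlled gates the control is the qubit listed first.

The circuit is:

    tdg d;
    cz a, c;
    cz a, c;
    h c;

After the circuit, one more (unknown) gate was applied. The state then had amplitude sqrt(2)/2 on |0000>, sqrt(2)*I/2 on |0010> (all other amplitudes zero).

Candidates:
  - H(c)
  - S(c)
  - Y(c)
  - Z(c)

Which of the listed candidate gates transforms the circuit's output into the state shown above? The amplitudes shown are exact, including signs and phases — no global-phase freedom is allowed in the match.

It was S(c) that produced the state shown. Key observation: gates 2-3 undo each other exactly, leaving only the rest of the circuit to track.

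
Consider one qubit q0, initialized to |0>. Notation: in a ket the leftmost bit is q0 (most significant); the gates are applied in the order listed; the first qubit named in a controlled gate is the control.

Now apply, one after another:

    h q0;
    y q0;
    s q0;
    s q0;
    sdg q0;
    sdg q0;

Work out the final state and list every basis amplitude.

The final amplitudes are -sqrt(2)*I/2 on |0>, sqrt(2)*I/2 on |1>.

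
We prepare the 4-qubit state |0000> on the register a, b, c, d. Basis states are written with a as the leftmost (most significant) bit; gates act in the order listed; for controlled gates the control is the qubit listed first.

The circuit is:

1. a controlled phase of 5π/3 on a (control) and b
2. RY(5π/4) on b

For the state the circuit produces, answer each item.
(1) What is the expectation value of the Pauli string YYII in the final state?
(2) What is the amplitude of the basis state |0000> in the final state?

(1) The observable YYII averages to 0.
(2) The amplitude on |0000> is -sqrt(2 - sqrt(2))/2.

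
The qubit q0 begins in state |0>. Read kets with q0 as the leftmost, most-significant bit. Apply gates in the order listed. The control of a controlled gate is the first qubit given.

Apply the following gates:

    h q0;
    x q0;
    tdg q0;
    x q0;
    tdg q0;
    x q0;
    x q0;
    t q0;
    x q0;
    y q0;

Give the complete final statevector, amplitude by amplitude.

The resulting statevector has amplitude -sqrt(2)*exp(I*pi/4)/2 on |0>, sqrt(2)*I/2 on |1>. Key observation: gates 4-9 undo each other exactly, leaving only the rest of the circuit to track.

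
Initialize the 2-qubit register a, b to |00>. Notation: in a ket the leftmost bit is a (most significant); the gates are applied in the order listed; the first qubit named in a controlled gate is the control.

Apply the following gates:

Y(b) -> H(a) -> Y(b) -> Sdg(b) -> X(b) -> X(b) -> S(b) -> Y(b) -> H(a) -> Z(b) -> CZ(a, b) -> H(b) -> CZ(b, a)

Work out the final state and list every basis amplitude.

The final amplitudes are -sqrt(2)*I/2 on |00>, sqrt(2)*I/2 on |01>, 0 on |10>, 0 on |11>.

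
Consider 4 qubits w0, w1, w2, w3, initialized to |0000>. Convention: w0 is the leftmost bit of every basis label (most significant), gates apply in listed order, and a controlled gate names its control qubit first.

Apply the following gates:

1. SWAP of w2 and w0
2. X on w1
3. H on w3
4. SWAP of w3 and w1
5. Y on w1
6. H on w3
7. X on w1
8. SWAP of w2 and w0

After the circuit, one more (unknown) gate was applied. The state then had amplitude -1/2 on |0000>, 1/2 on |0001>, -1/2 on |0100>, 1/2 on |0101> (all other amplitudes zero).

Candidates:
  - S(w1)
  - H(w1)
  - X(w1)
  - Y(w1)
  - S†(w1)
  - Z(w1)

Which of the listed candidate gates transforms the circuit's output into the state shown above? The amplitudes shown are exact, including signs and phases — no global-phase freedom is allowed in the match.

The applied gate was Y(w1).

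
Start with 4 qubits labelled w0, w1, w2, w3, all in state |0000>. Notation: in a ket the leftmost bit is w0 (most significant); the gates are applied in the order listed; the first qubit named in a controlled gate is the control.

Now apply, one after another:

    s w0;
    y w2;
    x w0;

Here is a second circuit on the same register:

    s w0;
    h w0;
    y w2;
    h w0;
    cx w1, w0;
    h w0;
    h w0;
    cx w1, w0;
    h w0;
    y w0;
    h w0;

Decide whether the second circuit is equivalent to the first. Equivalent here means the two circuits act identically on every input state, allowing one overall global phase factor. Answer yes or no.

No, they are not equivalent — no single phase factor reconciles the two unitaries.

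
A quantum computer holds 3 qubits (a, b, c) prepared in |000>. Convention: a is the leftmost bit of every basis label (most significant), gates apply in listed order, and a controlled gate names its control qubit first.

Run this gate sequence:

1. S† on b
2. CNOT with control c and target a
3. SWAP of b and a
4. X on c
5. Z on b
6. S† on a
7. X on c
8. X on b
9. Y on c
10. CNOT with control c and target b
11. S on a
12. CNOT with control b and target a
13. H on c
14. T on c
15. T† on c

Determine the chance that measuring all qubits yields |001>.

A full measurement returns |001> with probability 1/2.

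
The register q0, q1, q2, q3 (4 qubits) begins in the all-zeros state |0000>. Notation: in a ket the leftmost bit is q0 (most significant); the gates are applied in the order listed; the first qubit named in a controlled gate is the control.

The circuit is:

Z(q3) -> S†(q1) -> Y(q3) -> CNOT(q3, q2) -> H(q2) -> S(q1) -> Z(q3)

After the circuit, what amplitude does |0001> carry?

|0001> carries amplitude -sqrt(2)*I/2 in the final state.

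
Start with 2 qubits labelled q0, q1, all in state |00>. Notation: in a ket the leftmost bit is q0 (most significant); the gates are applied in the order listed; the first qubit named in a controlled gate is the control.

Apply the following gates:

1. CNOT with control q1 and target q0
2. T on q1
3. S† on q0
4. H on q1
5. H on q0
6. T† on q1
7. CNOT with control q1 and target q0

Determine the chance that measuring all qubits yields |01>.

The probability of measuring |01> is 1/4.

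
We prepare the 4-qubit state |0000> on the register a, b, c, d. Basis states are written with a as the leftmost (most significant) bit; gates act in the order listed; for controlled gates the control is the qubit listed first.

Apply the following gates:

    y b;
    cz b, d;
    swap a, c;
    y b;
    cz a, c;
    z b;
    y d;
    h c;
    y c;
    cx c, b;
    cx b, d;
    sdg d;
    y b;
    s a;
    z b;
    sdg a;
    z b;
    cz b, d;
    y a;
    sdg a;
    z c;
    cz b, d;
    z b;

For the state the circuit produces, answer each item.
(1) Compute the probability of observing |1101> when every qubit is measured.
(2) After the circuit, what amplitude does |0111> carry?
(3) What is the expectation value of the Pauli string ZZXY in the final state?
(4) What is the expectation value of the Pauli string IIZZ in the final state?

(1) Outcome |1101> occurs with probability 1/2.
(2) |0111> carries amplitude 0 in the final state.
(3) The expectation value of ZZXY is 0.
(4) In the final state, IIZZ has expectation -1.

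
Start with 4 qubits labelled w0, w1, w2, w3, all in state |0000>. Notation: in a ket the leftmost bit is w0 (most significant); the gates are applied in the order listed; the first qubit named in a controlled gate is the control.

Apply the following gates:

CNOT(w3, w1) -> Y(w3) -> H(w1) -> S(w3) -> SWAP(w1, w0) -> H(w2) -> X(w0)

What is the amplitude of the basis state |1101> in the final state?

The final state's coefficient on |1101> equals 0.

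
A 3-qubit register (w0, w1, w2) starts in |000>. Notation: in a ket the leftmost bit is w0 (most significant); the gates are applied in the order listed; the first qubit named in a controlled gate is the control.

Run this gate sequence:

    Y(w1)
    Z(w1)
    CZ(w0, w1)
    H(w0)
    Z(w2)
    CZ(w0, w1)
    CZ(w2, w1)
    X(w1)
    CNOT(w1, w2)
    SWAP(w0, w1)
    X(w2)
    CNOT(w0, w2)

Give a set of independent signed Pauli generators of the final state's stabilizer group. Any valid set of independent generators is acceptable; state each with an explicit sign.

The final state is stabilized by the group generated by -IXI, +ZII, -IIZ; other independent generating sets are equally valid.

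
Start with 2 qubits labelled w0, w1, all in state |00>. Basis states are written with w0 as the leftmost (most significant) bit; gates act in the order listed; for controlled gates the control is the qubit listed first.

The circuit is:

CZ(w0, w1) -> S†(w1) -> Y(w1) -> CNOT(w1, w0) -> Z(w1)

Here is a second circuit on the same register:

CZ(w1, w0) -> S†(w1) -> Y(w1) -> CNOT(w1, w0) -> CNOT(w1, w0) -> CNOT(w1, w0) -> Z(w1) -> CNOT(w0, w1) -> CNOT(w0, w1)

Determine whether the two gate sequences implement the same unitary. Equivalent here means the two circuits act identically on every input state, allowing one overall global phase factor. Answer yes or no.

Yes: on every input state the two circuits agree up to one overall phase factor.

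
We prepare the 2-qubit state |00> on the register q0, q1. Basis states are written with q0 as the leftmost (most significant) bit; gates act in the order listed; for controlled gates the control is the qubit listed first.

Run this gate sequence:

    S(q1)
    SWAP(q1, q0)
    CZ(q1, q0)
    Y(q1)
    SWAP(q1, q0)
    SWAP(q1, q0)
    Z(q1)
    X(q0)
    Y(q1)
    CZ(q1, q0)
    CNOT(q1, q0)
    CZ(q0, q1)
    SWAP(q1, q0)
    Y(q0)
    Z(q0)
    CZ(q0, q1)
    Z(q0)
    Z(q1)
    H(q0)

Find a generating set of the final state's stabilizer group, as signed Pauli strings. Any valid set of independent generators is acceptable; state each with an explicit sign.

The final state is stabilized by the group generated by -XI, -IZ; other independent generating sets are equally valid.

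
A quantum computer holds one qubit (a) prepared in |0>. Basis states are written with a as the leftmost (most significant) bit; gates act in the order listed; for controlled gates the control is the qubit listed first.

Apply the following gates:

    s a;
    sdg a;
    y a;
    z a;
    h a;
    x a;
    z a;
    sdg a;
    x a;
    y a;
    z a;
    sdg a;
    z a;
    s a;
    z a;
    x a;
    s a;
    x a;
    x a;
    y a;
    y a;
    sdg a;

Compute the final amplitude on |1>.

The final state's coefficient on |1> equals sqrt(2)/2.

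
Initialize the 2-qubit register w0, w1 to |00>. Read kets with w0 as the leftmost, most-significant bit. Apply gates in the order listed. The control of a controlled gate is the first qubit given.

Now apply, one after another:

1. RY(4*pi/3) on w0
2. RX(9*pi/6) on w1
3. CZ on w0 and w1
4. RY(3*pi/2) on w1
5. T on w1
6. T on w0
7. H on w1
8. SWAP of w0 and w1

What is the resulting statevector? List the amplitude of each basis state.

After the circuit, the state carries amplitude sqrt(2)*(-1 - I - exp(3*I*pi/4) + exp(I*pi/4))/8 on |00>, sqrt(6)*(1 - I - exp(3*I*pi/4) + exp(I*pi/4))/8 on |01>, sqrt(2)*(-1 - I - exp(I*pi/4) + exp(3*I*pi/4))/8 on |10>, sqrt(6)*(-1 - exp(3*I*pi/4) + exp(I*pi/4) + I)/8 on |11>.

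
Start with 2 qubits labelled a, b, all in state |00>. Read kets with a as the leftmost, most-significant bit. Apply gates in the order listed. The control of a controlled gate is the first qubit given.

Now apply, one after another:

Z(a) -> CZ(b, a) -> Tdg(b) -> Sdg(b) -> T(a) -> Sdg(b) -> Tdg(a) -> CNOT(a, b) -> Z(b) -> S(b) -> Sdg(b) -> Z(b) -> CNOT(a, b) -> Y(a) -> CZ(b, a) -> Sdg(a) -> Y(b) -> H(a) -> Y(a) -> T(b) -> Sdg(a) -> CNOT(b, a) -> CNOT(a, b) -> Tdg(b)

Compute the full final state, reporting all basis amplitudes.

The final amplitudes are 0 on |00>, sqrt(2)*I/2 on |01>, -sqrt(2)*exp(I*pi/4)/2 on |10>, 0 on |11>. Key observation: the block from step 9 through step 12 cancels to the identity and can be dropped.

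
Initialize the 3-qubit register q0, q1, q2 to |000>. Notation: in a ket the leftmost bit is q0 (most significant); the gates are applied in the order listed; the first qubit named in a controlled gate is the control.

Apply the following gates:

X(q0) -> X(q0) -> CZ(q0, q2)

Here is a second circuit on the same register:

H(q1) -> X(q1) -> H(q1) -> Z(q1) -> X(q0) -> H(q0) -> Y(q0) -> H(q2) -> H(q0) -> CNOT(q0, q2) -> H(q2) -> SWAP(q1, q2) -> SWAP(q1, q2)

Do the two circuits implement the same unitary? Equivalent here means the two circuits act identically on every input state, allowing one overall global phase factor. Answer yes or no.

No: there is an input state on which the two circuits produce genuinely different outputs (not merely differing by a phase).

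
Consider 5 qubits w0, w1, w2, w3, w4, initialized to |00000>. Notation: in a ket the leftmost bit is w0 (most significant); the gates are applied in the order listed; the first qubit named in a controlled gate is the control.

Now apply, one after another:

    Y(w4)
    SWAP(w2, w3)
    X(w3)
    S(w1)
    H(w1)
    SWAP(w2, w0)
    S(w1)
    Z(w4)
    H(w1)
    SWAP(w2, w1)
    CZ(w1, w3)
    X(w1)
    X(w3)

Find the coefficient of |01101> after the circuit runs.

The amplitude on |01101> is -1/2 - I/2.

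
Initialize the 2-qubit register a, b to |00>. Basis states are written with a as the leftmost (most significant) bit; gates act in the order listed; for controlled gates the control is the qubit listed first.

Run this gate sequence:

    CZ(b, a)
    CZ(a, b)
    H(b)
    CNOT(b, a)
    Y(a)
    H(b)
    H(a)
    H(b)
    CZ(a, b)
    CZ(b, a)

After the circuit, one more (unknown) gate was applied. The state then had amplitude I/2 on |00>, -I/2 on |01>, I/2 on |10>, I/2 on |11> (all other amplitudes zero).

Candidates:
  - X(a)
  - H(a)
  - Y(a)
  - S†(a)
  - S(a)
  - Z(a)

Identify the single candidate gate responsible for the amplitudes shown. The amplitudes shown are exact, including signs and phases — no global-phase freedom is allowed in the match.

It was Z(a) that produced the state shown.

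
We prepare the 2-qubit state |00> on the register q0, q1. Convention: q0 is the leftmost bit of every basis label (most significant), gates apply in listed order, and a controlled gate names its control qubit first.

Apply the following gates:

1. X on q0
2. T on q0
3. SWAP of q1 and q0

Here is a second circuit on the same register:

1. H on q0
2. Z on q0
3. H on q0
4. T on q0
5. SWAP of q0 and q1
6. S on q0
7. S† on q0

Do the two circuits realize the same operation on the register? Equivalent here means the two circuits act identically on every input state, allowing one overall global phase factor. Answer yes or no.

Yes — the two circuits implement the same unitary up to a global phase.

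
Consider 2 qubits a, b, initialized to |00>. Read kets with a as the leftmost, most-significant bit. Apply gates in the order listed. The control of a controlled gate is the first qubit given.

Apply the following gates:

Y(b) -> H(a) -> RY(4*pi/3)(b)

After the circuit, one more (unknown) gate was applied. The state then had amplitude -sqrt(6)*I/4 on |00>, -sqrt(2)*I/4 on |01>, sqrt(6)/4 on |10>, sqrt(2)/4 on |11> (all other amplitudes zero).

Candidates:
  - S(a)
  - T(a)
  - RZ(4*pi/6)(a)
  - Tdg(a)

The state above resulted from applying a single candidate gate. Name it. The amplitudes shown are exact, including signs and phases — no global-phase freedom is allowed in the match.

The unique candidate consistent with the amplitudes is S(a).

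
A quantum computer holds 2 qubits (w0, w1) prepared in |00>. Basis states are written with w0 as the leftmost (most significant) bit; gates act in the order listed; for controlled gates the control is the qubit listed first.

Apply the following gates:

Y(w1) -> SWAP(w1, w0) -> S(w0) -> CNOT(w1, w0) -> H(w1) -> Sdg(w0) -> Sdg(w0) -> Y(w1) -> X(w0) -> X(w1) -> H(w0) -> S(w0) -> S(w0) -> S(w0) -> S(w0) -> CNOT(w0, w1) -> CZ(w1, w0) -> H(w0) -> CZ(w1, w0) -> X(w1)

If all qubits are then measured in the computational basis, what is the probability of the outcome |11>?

Outcome |11> occurs with probability 1/2.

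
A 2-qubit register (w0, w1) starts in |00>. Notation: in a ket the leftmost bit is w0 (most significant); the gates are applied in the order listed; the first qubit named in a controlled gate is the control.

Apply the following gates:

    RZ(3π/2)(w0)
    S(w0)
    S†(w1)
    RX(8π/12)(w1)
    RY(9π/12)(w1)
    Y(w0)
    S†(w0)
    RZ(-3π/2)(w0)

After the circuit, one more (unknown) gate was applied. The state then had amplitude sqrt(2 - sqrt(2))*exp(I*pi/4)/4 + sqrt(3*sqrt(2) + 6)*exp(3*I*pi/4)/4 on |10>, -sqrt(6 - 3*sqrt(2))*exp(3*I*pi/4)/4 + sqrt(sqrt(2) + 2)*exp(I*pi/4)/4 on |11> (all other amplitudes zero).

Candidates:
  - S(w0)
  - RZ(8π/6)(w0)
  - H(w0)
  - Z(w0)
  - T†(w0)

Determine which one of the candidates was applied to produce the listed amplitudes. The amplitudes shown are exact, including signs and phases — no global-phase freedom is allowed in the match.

The applied gate was T†(w0).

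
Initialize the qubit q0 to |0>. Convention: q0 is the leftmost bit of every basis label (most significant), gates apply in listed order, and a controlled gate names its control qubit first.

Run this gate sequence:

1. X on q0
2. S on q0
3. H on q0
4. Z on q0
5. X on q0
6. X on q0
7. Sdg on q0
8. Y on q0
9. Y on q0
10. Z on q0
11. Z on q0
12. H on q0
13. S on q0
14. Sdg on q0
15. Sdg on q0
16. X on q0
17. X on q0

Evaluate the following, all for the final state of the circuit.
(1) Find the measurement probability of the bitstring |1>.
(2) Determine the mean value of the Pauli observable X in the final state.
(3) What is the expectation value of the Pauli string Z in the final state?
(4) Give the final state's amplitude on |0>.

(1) Outcome |1> occurs with probability 1/2. Key observation: steps 16-17 multiply out to the identity, so the circuit reduces to the remaining gates.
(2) The expectation value of X is 1.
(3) The observable Z averages to 0.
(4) The amplitude on |0> is 1/2 + I/2.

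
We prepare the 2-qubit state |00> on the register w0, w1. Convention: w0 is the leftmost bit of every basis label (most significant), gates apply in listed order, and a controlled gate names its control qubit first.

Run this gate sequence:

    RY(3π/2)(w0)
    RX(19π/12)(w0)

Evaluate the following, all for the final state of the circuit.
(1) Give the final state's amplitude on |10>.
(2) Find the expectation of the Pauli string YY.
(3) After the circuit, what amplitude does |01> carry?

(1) |10> carries amplitude -sqrt(2*sqrt(2) + 4)/8 - sqrt(12 - 6*sqrt(2))/8 - I*sqrt(4 - 2*sqrt(2))/8 + I*sqrt(6*sqrt(2) + 12)/8 in the final state.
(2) The expectation value of YY is 0.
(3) |01> carries amplitude 0 in the final state.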